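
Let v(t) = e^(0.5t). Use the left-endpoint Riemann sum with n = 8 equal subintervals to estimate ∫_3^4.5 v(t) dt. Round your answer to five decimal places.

9.55011

Δt = (4.5 − 3)/8 = 0.1875.
Left endpoints: 3, 3.1875, 3.375, 3.5625, 3.75, 3.9375, 4.125, 4.3125.
v(3) ≈ 4.48169, v(3.1875) ≈ 4.92217, v(3.375) ≈ 5.40595, v(3.5625) ≈ 5.93727, v(3.75) ≈ 6.52082, v(3.9375) ≈ 7.16172, v(4.125) ≈ 7.86561, v(4.3125) ≈ 8.63868.
Sum = Δt · [v(3) + v(3.1875) + v(3.375) + ...].
Sum ≈ 9.55011.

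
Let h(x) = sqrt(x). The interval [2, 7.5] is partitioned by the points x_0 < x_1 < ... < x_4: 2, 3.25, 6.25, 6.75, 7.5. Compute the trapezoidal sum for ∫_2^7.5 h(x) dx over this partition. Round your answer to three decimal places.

Subinterval widths: 1.25, 3, 0.5, 0.75.
h(2) ≈ 1.414, h(3.25) ≈ 1.803, h(6.25) ≈ 2.500, h(6.75) ≈ 2.598, h(7.5) ≈ 2.739.
On each subinterval the trapezoid contributes (Δx_i/2)·[h(x_{i-1}) + h(x_i)].
Sum ≈ 11.741.

11.741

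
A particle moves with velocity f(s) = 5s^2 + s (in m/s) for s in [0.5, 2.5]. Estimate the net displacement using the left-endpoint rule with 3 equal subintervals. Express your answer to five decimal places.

Δs = (2.5 − 0.5)/3 = 2/3.
Left endpoints: 0.5, 7/6, 11/6.
f(0.5) = 1.75, f(7/6) = 287/36, f(11/6) = 671/36.
Sum = Δs · [f(0.5) + f(7/6) + f(11/6)].
Sum ≈ 18.90741.

18.90741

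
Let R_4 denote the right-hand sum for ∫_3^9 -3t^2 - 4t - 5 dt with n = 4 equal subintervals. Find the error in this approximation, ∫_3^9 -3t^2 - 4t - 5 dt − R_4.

186.75

Exact integral: ∫_3^9 f(t) dt = -876.
R_4 = -1062.75.
Error = -876 − (-1062.75) = 186.75.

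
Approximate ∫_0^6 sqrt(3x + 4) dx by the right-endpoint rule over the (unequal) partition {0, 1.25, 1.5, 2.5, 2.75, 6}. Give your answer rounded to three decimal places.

23.719

Subinterval widths: 1.25, 0.25, 1, 0.25, 3.25.
Right endpoints: 1.25, 1.5, 2.5, 2.75, 6.
f(1.25) ≈ 2.784, f(1.5) ≈ 2.915, f(2.5) ≈ 3.391, f(2.75) ≈ 3.500, f(6) ≈ 4.690.
Sum = Σ Δx_i · f(x_i).
Sum ≈ 23.719.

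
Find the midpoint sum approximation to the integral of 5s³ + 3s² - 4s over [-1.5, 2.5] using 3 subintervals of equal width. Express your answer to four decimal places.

47.2778

Δs = (2.5 − (-1.5))/3 = 4/3.
Midpoints: -5/6, 0.5, 11/6.
f(-5/6) = 545/216, f(0.5) = -0.625, f(11/6) = 7249/216.
Sum = Δs · [f(-5/6) + f(0.5) + f(11/6)].
Sum ≈ 47.2778.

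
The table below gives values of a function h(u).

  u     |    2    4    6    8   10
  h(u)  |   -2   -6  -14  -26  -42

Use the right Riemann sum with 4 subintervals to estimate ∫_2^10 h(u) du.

Δu = 2.
Sum = 2·[(-6) + (-14) + (-26) + (-42)] = -176.

-176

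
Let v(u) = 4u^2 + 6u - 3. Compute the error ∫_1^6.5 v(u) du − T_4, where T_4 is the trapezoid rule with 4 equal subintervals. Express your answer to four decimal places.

-6.9323

Exact integral: ∫_1^6.5 v(u) du ≈ 472.083333.
T_4 = 479.015625.
Error ≈ 472.083333 − 479.015625 ≈ -6.9323.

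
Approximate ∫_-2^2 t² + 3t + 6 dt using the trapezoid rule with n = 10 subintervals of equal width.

Δt = (2 − (-2))/10 = 0.4.
f(-2) = 4, f(-1.6) = 3.76, f(-1.2) = 3.84, f(-0.8) = 4.24, f(-0.4) = 4.96, f(0) = 6, f(0.4) = 7.36, f(0.8) = 9.04, f(1.2) = 11.04, f(1.6) = 13.36, f(2) = 16.
T_10 = (Δt/2)·[f(t_0) + 2f(t_1) + ... + 2f(t_{9}) + f(t_10)].
Sum = 29.44.

29.44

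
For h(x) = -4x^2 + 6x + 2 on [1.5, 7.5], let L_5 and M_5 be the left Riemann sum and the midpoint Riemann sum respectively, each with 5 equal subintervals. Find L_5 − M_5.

L_5 = -281.76.
M_5 = -381.12.
L_5 − M_5 = 99.36.

99.36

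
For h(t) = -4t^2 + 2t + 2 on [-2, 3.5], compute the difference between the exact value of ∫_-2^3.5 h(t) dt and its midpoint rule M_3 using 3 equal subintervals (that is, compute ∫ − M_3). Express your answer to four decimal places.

-6.1620

Exact integral: ∫_-2^3.5 h(t) dt ≈ -48.583333.
M_3 ≈ -42.421296.
Error ≈ -48.583333 − (-42.421296) ≈ -6.1620.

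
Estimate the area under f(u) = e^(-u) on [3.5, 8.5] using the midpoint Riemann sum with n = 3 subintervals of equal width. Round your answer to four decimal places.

0.0268

Δu = (8.5 − 3.5)/3 = 5/3.
Midpoints: 13/3, 6, 23/3.
f(13/3) ≈ 0.0131, f(6) ≈ 0.0025, f(23/3) ≈ 0.0005.
Sum = Δu · [f(13/3) + f(6) + f(23/3)].
Sum ≈ 0.0268.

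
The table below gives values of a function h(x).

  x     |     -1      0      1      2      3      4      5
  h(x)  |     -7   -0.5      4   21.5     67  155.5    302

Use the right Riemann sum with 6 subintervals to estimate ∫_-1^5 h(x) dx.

Δx = 1.
Sum = 1·[(-0.5) + 4 + 21.5 + 67 + 155.5 + 302] = 549.5.

549.5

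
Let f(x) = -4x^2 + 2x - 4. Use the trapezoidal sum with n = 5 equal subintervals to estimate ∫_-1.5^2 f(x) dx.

Δx = (2 − (-1.5))/5 = 0.7.
f(-1.5) = -16, f(-0.8) = -8.16, f(-0.1) = -4.24, f(0.6) = -4.24, f(1.3) = -8.16, f(2) = -16.
T_5 = (Δx/2)·[f(x_0) + 2f(x_1) + ... + 2f(x_{4}) + f(x_5)].
Sum = -28.56.

-28.56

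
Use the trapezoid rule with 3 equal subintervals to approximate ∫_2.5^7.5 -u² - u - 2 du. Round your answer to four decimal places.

-172.7315

Δu = (7.5 − 2.5)/3 = 5/3.
f(2.5) = -10.75, f(25/6) = -847/36, f(35/6) = -1507/36, f(7.5) = -65.75.
T_3 = (Δu/2)·[f(u_0) + 2f(u_1) + 2f(u_2) + f(u_3)].
Sum ≈ -172.7315.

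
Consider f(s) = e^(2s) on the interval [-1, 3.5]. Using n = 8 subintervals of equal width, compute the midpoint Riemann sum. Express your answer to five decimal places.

520.37010

Δs = (3.5 − (-1))/8 = 0.5625.
Midpoints: -0.71875, -0.15625, 0.40625, 0.96875, 1.53125, 2.09375, 2.65625, 3.21875.
f(-0.71875) ≈ 0.23752, f(-0.15625) ≈ 0.73162, f(0.40625) ≈ 2.25353, f(0.96875) ≈ 6.94138, f(1.53125) ≈ 21.38094, f(2.09375) ≈ 65.85794, f(2.65625) ≈ 202.85674, f(3.21875) ≈ 624.84274.
Sum = Δs · [f(-0.71875) + f(-0.15625) + f(0.40625) + ...].
Sum ≈ 520.37010.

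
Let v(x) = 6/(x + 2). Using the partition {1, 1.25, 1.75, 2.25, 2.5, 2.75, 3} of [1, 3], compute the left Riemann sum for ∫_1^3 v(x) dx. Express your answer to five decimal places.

3.22514

Subinterval widths: 0.25, 0.5, 0.5, 0.25, 0.25, 0.25.
Left endpoints: 1, 1.25, 1.75, 2.25, 2.5, 2.75.
v(1) = 2, v(1.25) = 24/13, v(1.75) = 1.6, v(2.25) = 24/17, v(2.5) = 4/3, v(2.75) = 24/19.
Sum = Σ Δx_i · v(x_i).
Sum ≈ 3.22514.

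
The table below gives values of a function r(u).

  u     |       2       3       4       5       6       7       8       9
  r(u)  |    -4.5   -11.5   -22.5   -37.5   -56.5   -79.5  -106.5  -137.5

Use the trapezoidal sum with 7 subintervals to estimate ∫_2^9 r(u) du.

Δu = 1.
T_7 = (1/2)·[(-4.5) + 2·(-11.5) + 2·(-22.5) + 2·(-37.5) + 2·(-56.5) + 2·(-79.5) + 2·(-106.5) + (-137.5)] = -385.

-385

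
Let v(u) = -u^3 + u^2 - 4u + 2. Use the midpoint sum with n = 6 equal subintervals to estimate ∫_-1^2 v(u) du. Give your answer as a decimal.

-0.71875

Δu = (2 − (-1))/6 = 0.5.
Midpoints: -0.75, -0.25, 0.25, 0.75, 1.25, 1.75.
v(-0.75) = 5.984375, v(-0.25) = 3.078125, v(0.25) = 1.046875, v(0.75) = -0.859375, v(1.25) = -3.390625, v(1.75) = -7.296875.
Sum = Δu · [v(-0.75) + v(-0.25) + v(0.25) + ...].
Sum = -0.71875.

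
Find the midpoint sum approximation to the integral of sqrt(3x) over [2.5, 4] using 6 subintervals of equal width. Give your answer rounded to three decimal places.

Δx = (4 − 2.5)/6 = 0.25.
Midpoints: 2.625, 2.875, 3.125, 3.375, 3.625, 3.875.
f(2.625) ≈ 2.806, f(2.875) ≈ 2.937, f(3.125) ≈ 3.062, f(3.375) ≈ 3.182, f(3.625) ≈ 3.298, f(3.875) ≈ 3.410.
Sum = Δx · [f(2.625) + f(2.875) + f(3.125) + ...].
Sum ≈ 4.674.

4.674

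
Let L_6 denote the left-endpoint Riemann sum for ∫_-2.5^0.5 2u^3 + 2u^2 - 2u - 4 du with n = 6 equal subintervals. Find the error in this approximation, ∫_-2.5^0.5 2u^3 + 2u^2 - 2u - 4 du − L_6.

3.875

Exact integral: ∫_-2.5^0.5 f(u) du = -15.
L_6 = -18.875.
Error = -15 − (-18.875) = 3.875.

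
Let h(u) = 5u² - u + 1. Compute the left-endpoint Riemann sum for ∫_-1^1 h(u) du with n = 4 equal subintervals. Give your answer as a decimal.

Δu = (1 − (-1))/4 = 0.5.
Left endpoints: -1, -0.5, 0, 0.5.
h(-1) = 7, h(-0.5) = 2.75, h(0) = 1, h(0.5) = 1.75.
Sum = Δu · [h(-1) + h(-0.5) + h(0) + h(0.5)].
Sum = 6.25.

6.25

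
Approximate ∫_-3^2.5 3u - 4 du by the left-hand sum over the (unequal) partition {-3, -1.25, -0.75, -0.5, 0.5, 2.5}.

-38.6875

Subinterval widths: 1.75, 0.5, 0.25, 1, 2.
Left endpoints: -3, -1.25, -0.75, -0.5, 0.5.
f(-3) = -13, f(-1.25) = -7.75, f(-0.75) = -6.25, f(-0.5) = -5.5, f(0.5) = -2.5.
Sum = Σ Δu_i · f(u_i).
Sum = -38.6875.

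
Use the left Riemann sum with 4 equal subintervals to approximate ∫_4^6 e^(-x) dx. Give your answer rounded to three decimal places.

Δx = (6 − 4)/4 = 0.5.
Left endpoints: 4, 4.5, 5, 5.5.
f(4) ≈ 0.018, f(4.5) ≈ 0.011, f(5) ≈ 0.007, f(5.5) ≈ 0.004.
Sum = Δx · [f(4) + f(4.5) + f(5) + f(5.5)].
Sum ≈ 0.020.

0.020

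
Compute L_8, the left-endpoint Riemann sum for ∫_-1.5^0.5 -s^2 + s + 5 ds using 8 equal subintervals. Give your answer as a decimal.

7.3125

Δs = (0.5 − (-1.5))/8 = 0.25.
Left endpoints: -1.5, -1.25, -1, -0.75, -0.5, -0.25, 0, 0.25.
f(-1.5) = 1.25, f(-1.25) = 2.1875, f(-1) = 3, f(-0.75) = 3.6875, f(-0.5) = 4.25, f(-0.25) = 4.6875, f(0) = 5, f(0.25) = 5.1875.
Sum = Δs · [f(-1.5) + f(-1.25) + f(-1) + ...].
Sum = 7.3125.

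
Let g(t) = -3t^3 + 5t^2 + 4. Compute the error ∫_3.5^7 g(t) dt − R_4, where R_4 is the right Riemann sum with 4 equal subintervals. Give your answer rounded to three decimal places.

Exact integral: ∫_3.5^7 g(t) dt ≈ -1173.99479.
R_4 ≈ -1506.38770.
Error ≈ -1173.99479 − (-1506.38770) ≈ 332.393.

332.393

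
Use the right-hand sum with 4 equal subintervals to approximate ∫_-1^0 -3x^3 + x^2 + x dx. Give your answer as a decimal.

Δx = (0 − (-1))/4 = 0.25.
Right endpoints: -0.75, -0.5, -0.25, 0.
f(-0.75) = 1.078125, f(-0.5) = 0.125, f(-0.25) = -0.140625, f(0) = 0.
Sum = Δx · [f(-0.75) + f(-0.5) + f(-0.25) + f(0)].
Sum = 0.265625.

0.265625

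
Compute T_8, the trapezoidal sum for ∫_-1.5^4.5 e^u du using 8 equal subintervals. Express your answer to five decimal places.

93.96416

Δu = (4.5 − (-1.5))/8 = 0.75.
f(-1.5) ≈ 0.22313, f(-0.75) ≈ 0.47237, f(0) ≈ 1.00000, f(0.75) ≈ 2.11700, f(1.5) ≈ 4.48169, f(2.25) ≈ 9.48774, f(3) ≈ 20.08554, f(3.75) ≈ 42.52108, f(4.5) ≈ 90.01713.
T_8 = (Δu/2)·[f(u_0) + 2f(u_1) + ... + 2f(u_{7}) + f(u_8)].
Sum ≈ 93.96416.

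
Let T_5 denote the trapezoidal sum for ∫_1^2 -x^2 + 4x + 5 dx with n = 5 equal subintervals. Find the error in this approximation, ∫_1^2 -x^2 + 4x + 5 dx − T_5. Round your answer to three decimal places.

0.007

Exact integral: ∫_1^2 f(x) dx ≈ 8.66667.
T_5 = 8.66.
Error ≈ 8.66667 − 8.66 ≈ 0.007.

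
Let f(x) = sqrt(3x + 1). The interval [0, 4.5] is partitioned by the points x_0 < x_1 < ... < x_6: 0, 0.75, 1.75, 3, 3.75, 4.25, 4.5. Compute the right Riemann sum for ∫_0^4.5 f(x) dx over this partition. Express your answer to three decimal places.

Subinterval widths: 0.75, 1, 1.25, 0.75, 0.5, 0.25.
Right endpoints: 0.75, 1.75, 3, 3.75, 4.25, 4.5.
f(0.75) ≈ 1.803, f(1.75) ≈ 2.500, f(3) ≈ 3.162, f(3.75) ≈ 3.500, f(4.25) ≈ 3.708, f(4.5) ≈ 3.808.
Sum = Σ Δx_i · f(x_i).
Sum ≈ 13.236.

13.236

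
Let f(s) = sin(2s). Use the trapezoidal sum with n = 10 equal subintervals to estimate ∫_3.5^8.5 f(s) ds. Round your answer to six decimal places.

Δs = (8.5 − 3.5)/10 = 0.5.
f(3.5) ≈ 0.656987, f(4) ≈ 0.989358, f(4.5) ≈ 0.412118, f(5) ≈ -0.544021, f(5.5) ≈ -0.999990, f(6) ≈ -0.536573, f(6.5) ≈ 0.420167, f(7) ≈ 0.990607, f(7.5) ≈ 0.650288, f(8) ≈ -0.287903, f(8.5) ≈ -0.961397.
T_10 = (Δs/2)·[f(s_0) + 2f(s_1) + ... + 2f(s_{9}) + f(s_10)].
Sum ≈ 0.470923.

0.470923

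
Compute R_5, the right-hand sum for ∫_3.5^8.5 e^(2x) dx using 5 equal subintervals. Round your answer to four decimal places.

Δx = (8.5 − 3.5)/5 = 1.
Right endpoints: 4.5, 5.5, 6.5, 7.5, 8.5.
f(4.5) ≈ 8103.0839, f(5.5) ≈ 59874.1417, f(6.5) ≈ 442413.3920, f(7.5) ≈ 3269017.3725, f(8.5) ≈ 24154952.7536.
Sum = Δx · [f(4.5) + f(5.5) + f(6.5) + f(7.5) + f(8.5)].
Sum ≈ 27934360.7437.

27934360.7437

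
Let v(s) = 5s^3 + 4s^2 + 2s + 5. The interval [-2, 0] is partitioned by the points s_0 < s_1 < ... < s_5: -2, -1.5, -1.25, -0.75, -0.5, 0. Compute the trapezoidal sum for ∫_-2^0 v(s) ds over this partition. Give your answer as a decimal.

Subinterval widths: 0.5, 0.25, 0.5, 0.25, 0.5.
v(-2) = -23, v(-1.5) = -5.875, v(-1.25) = -1.015625, v(-0.75) = 3.640625, v(-0.5) = 4.375, v(0) = 5.
On each subinterval the trapezoid contributes (Δs_i/2)·[v(s_{i-1}) + v(s_i)].
Sum = -4.078125.

-4.078125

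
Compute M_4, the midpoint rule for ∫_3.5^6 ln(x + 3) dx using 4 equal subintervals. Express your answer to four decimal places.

5.1090

Δx = (6 − 3.5)/4 = 0.625.
Midpoints: 3.8125, 4.4375, 5.0625, 5.6875.
f(3.8125) ≈ 1.9188, f(4.4375) ≈ 2.0065, f(5.0625) ≈ 2.0872, f(5.6875) ≈ 2.1619.
Sum = Δx · [f(3.8125) + f(4.4375) + f(5.0625) + f(5.6875)].
Sum ≈ 5.1090.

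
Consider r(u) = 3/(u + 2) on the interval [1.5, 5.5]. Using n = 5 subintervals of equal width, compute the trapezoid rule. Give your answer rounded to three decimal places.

2.297

Δu = (5.5 − 1.5)/5 = 0.8.
r(1.5) = 6/7, r(2.3) = 30/43, r(3.1) = 10/17, r(3.9) = 30/59, r(4.7) = 30/67, r(5.5) = 0.4.
T_5 = (Δu/2)·[r(u_0) + 2r(u_1) + ... + 2r(u_{4}) + r(u_5)].
Sum ≈ 2.297.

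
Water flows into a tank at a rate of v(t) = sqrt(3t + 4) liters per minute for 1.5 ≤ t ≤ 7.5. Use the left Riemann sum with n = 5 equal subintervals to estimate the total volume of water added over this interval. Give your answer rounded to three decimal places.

23.442

Δt = (7.5 − 1.5)/5 = 1.2.
Left endpoints: 1.5, 2.7, 3.9, 5.1, 6.3.
v(1.5) ≈ 2.915, v(2.7) ≈ 3.479, v(3.9) ≈ 3.962, v(5.1) ≈ 4.393, v(6.3) ≈ 4.785.
Sum = Δt · [v(1.5) + v(2.7) + v(3.9) + v(5.1) + v(6.3)].
Sum ≈ 23.442.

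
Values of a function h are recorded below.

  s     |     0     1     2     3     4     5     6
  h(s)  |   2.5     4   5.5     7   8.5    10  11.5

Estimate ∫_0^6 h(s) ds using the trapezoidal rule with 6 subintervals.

Δs = 1.
T_6 = (1/2)·[2.5 + 2·4 + 2·5.5 + 2·7 + 2·8.5 + 2·10 + 11.5] = 42.

42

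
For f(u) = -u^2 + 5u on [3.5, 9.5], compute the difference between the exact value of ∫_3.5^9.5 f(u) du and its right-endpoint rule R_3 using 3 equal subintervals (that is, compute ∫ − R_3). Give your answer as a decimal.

52

Exact integral: ∫_3.5^9.5 f(u) du = -76.5.
R_3 = -128.5.
Error = -76.5 − (-128.5) = 52.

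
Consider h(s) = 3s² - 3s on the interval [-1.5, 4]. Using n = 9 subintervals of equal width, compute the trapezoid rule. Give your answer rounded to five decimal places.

Δs = (4 − (-1.5))/9 = 11/18.
h(-1.5) = 11.25, h(-8/9) = 136/27, h(-5/18) = 115/108, h(1/3) = -2/3, h(17/18) = -17/108, h(14/9) = 70/27, h(13/6) = 91/12, h(25/9) = 400/27, h(61/18) = 2623/108, h(4) = 36.
T_9 = (Δs/2)·[h(s_0) + 2h(s_1) + ... + 2h(s_{8}) + h(s_9)].
Sum ≈ 47.77701.

47.77701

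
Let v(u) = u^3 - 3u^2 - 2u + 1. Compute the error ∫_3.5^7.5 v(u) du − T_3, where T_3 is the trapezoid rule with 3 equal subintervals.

-16

Exact integral: ∫_3.5^7.5 v(u) du = 334.5.
T_3 = 350.5.
Error = 334.5 − 350.5 = -16.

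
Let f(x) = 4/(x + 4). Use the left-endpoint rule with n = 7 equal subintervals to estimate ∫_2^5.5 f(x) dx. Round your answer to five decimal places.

1.90092

Δx = (5.5 − 2)/7 = 0.5.
Left endpoints: 2, 2.5, 3, 3.5, 4, 4.5, 5.
f(2) = 2/3, f(2.5) = 8/13, f(3) = 4/7, f(3.5) = 8/15, f(4) = 0.5, f(4.5) = 8/17, f(5) = 4/9.
Sum = Δx · [f(2) + f(2.5) + f(3) + ...].
Sum ≈ 1.90092.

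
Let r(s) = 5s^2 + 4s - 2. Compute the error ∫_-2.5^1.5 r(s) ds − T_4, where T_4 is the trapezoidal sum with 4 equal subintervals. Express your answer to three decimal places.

-3.333

Exact integral: ∫_-2.5^1.5 r(s) ds ≈ 15.66667.
T_4 = 19.
Error ≈ 15.66667 − 19 ≈ -3.333.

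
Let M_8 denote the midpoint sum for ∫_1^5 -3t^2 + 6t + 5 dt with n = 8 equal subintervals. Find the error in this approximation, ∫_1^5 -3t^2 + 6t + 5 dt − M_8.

-0.25

Exact integral: ∫_1^5 f(t) dt = -32.
M_8 = -31.75.
Error = -32 − (-31.75) = -0.25.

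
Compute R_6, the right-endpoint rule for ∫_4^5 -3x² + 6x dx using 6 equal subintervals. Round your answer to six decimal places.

Δx = (5 − 4)/6 = 1/6.
Right endpoints: 25/6, 13/3, 4.5, 14/3, 29/6, 5.
f(25/6) = -325/12, f(13/3) = -91/3, f(4.5) = -33.75, f(14/3) = -112/3, f(29/6) = -493/12, f(5) = -45.
Sum = Δx · [f(25/6) + f(13/3) + f(4.5) + ...].
Sum ≈ -35.763889.

-35.763889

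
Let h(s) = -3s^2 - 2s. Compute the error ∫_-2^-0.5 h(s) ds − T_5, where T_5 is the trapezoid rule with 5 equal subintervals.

0.0675

Exact integral: ∫_-2^-0.5 h(s) ds = -4.125.
T_5 = -4.1925.
Error = -4.125 − (-4.1925) = 0.0675.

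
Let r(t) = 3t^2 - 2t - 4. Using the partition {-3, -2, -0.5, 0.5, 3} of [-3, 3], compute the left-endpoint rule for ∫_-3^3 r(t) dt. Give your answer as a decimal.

Subinterval widths: 1, 1.5, 1, 2.5.
Left endpoints: -3, -2, -0.5, 0.5.
r(-3) = 29, r(-2) = 12, r(-0.5) = -2.25, r(0.5) = -4.25.
Sum = Σ Δt_i · r(t_i).
Sum = 34.125.

34.125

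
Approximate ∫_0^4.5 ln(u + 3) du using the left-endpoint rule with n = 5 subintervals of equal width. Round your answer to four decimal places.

Δu = (4.5 − 0)/5 = 0.9.
Left endpoints: 0, 0.9, 1.8, 2.7, 3.6.
f(0) ≈ 1.0986, f(0.9) ≈ 1.3610, f(1.8) ≈ 1.5686, f(2.7) ≈ 1.7405, f(3.6) ≈ 1.8871.
Sum = Δu · [f(0) + f(0.9) + f(1.8) + f(2.7) + f(3.6)].
Sum ≈ 6.8902.

6.8902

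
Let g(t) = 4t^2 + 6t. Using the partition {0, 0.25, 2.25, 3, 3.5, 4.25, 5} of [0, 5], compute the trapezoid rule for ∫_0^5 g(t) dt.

Subinterval widths: 0.25, 2, 0.75, 0.5, 0.75, 0.75.
g(0) = 0, g(0.25) = 1.75, g(2.25) = 33.75, g(3) = 54, g(3.5) = 70, g(4.25) = 97.75, g(5) = 130.
On each subinterval the trapezoid contributes (Δt_i/2)·[g(t_{i-1}) + g(t_i)].
Sum = 247.9375.

247.9375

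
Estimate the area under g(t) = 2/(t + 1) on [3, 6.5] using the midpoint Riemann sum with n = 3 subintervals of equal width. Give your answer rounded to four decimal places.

1.2522

Δt = (6.5 − 3)/3 = 7/6.
Midpoints: 43/12, 4.75, 71/12.
g(43/12) = 24/55, g(4.75) = 8/23, g(71/12) = 24/83.
Sum = Δt · [g(43/12) + g(4.75) + g(71/12)].
Sum ≈ 1.2522.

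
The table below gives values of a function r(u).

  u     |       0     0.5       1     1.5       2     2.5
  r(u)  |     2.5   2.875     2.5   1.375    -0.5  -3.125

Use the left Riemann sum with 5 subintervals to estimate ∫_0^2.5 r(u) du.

Δu = 0.5.
Sum = 0.5·[2.5 + 2.875 + 2.5 + 1.375 + (-0.5)] = 4.375.

4.375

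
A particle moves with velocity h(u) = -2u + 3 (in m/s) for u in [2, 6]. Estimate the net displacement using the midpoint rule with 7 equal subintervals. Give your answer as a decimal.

-20

Δu = (6 − 2)/7 = 4/7.
Midpoints: 16/7, 20/7, 24/7, 4, 32/7, 36/7, 40/7.
h(16/7) = -11/7, h(20/7) = -19/7, h(24/7) = -27/7, h(4) = -5, h(32/7) = -43/7, h(36/7) = -51/7, h(40/7) = -59/7.
Sum = Δu · [h(16/7) + h(20/7) + h(24/7) + ...].
Sum = -20.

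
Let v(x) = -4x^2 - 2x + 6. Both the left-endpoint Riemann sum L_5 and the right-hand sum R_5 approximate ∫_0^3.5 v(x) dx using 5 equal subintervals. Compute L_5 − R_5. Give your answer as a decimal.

L_5 = -29.96.
R_5 = -69.16.
L_5 − R_5 = 39.2.

39.2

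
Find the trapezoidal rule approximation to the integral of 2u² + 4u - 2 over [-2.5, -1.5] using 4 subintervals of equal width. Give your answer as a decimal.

Δu = (-1.5 − (-2.5))/4 = 0.25.
f(-2.5) = 0.5, f(-2.25) = -0.875, f(-2) = -2, f(-1.75) = -2.875, f(-1.5) = -3.5.
T_4 = (Δu/2)·[f(u_0) + 2f(u_1) + 2f(u_2) + 2f(u_3) + f(u_4)].
Sum = -1.8125.

-1.8125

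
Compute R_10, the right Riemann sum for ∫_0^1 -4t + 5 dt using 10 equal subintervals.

Δt = (1 − 0)/10 = 0.1.
Right endpoints: 0.1, 0.2, 0.3, 0.4, 0.5, 0.6, 0.7, 0.8, 0.9, 1.
f(0.1) = 4.6, f(0.2) = 4.2, f(0.3) = 3.8, f(0.4) = 3.4, f(0.5) = 3, f(0.6) = 2.6, f(0.7) = 2.2, f(0.8) = 1.8, f(0.9) = 1.4, f(1) = 1.
Sum = Δt · [f(0.1) + f(0.2) + f(0.3) + ...].
Sum = 2.8.

2.8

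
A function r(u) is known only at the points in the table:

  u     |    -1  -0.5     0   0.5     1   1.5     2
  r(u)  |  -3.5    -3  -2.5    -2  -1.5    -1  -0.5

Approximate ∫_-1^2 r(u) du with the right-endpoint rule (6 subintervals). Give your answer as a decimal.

-5.25

Δu = 0.5.
Sum = 0.5·[(-3) + (-2.5) + (-2) + (-1.5) + (-1) + (-0.5)] = -5.25.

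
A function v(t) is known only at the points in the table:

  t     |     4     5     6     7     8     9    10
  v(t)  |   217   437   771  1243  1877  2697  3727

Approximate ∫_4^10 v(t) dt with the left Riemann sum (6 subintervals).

7242

Δt = 1.
Sum = 1·[217 + 437 + 771 + 1243 + 1877 + 2697] = 7242.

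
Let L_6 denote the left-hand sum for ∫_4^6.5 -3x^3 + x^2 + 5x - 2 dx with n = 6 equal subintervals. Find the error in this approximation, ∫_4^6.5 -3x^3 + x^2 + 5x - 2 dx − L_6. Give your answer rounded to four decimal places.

Exact integral: ∫_4^6.5 f(x) dx ≈ -1015.963542.
L_6 ≈ -895.741464.
Error ≈ -1015.963542 − (-895.741464) ≈ -120.2221.

-120.2221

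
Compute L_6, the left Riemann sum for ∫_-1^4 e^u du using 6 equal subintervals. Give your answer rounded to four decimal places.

Δu = (4 − (-1))/6 = 5/6.
Left endpoints: -1, -1/6, 2/3, 1.5, 7/3, 19/6.
f(-1) ≈ 0.3679, f(-1/6) ≈ 0.8465, f(2/3) ≈ 1.9477, f(1.5) ≈ 4.4817, f(7/3) ≈ 10.3123, f(19/6) ≈ 23.7283.
Sum = Δu · [f(-1) + f(-1/6) + f(2/3) + ...].
Sum ≈ 34.7369.

34.7369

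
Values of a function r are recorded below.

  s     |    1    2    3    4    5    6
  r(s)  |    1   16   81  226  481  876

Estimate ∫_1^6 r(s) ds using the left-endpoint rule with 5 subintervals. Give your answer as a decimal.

Δs = 1.
Sum = 1·[1 + 16 + 81 + 226 + 481] = 805.

805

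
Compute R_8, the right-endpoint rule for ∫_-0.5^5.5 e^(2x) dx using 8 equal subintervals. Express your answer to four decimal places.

Δx = (5.5 − (-0.5))/8 = 0.75.
Right endpoints: 0.25, 1, 1.75, 2.5, 3.25, 4, 4.75, 5.5.
f(0.25) ≈ 1.6487, f(1) ≈ 7.3891, f(1.75) ≈ 33.1155, f(2.5) ≈ 148.4132, f(3.25) ≈ 665.1416, f(4) ≈ 2980.9580, f(4.75) ≈ 13359.7268, f(5.5) ≈ 59874.1417.
Sum = Δx · [f(0.25) + f(1) + f(1.75) + ...].
Sum ≈ 57802.9009.

57802.9009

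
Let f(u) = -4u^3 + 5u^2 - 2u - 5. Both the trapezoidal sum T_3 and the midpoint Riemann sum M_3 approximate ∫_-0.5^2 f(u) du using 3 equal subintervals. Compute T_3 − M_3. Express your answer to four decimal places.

-1.7361

T_3 ≈ -19.803241.
M_3 ≈ -18.067130.
T_3 − M_3 ≈ -1.7361.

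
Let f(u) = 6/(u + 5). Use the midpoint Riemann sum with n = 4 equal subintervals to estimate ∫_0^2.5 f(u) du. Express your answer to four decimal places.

2.4306

Δu = (2.5 − 0)/4 = 0.625.
Midpoints: 0.3125, 0.9375, 1.5625, 2.1875.
f(0.3125) = 96/85, f(0.9375) = 96/95, f(1.5625) = 32/35, f(2.1875) = 96/115.
Sum = Δu · [f(0.3125) + f(0.9375) + f(1.5625) + f(2.1875)].
Sum ≈ 2.4306.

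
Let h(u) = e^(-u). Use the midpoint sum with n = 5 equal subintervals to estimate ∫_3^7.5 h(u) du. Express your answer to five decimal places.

Δu = (7.5 − 3)/5 = 0.9.
Midpoints: 3.45, 4.35, 5.25, 6.15, 7.05.
h(3.45) ≈ 0.03175, h(4.35) ≈ 0.01291, h(5.25) ≈ 0.00525, h(6.15) ≈ 0.00213, h(7.05) ≈ 0.00087.
Sum = Δu · [h(3.45) + h(4.35) + h(5.25) + h(6.15) + h(7.05)].
Sum ≈ 0.04761.

0.04761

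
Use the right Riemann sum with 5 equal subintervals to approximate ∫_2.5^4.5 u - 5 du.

-2.6

Δu = (4.5 − 2.5)/5 = 0.4.
Right endpoints: 2.9, 3.3, 3.7, 4.1, 4.5.
f(2.9) = -2.1, f(3.3) = -1.7, f(3.7) = -1.3, f(4.1) = -0.9, f(4.5) = -0.5.
Sum = Δu · [f(2.9) + f(3.3) + f(3.7) + f(4.1) + f(4.5)].
Sum = -2.6.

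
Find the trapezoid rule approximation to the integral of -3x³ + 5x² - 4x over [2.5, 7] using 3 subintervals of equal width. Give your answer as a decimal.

Δx = (7 − 2.5)/3 = 1.5.
f(2.5) = -25.625, f(4) = -128, f(5.5) = -369.875, f(7) = -812.
T_3 = (Δx/2)·[f(x_0) + 2f(x_1) + 2f(x_2) + f(x_3)].
Sum = -1375.03125.

-1375.03125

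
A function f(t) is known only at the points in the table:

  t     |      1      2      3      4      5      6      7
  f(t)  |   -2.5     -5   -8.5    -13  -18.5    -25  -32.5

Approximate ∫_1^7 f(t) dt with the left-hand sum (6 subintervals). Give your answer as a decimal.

-72.5

Δt = 1.
Sum = 1·[(-2.5) + (-5) + (-8.5) + (-13) + (-18.5) + (-25)] = -72.5.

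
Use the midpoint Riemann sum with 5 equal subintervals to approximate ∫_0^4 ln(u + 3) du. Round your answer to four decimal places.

6.3306

Δu = (4 − 0)/5 = 0.8.
Midpoints: 0.4, 1.2, 2, 2.8, 3.6.
f(0.4) ≈ 1.2238, f(1.2) ≈ 1.4351, f(2) ≈ 1.6094, f(2.8) ≈ 1.7579, f(3.6) ≈ 1.8871.
Sum = Δu · [f(0.4) + f(1.2) + f(2) + f(2.8) + f(3.6)].
Sum ≈ 6.3306.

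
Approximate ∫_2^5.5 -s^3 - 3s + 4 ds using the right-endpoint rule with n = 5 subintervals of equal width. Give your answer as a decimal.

-312.4625

Δs = (5.5 − 2)/5 = 0.7.
Right endpoints: 2.7, 3.4, 4.1, 4.8, 5.5.
f(2.7) = -23.783, f(3.4) = -45.504, f(4.1) = -77.221, f(4.8) = -120.992, f(5.5) = -178.875.
Sum = Δs · [f(2.7) + f(3.4) + f(4.1) + f(4.8) + f(5.5)].
Sum = -312.4625.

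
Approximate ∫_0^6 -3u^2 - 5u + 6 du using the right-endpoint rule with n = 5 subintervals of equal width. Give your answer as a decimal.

-357.12

Δu = (6 − 0)/5 = 1.2.
Right endpoints: 1.2, 2.4, 3.6, 4.8, 6.
f(1.2) = -4.32, f(2.4) = -23.28, f(3.6) = -50.88, f(4.8) = -87.12, f(6) = -132.
Sum = Δu · [f(1.2) + f(2.4) + f(3.6) + f(4.8) + f(6)].
Sum = -357.12.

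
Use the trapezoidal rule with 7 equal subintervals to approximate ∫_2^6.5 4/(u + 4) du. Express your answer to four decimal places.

2.2410

Δu = (6.5 − 2)/7 = 9/14.
f(2) = 2/3, f(37/14) = 56/93, f(23/7) = 28/51, f(55/14) = 56/111, f(32/7) = 7/15, f(73/14) = 56/129, f(41/7) = 28/69, f(6.5) = 8/21.
T_7 = (Δu/2)·[f(u_0) + 2f(u_1) + ... + 2f(u_{6}) + f(u_7)].
Sum ≈ 2.2410.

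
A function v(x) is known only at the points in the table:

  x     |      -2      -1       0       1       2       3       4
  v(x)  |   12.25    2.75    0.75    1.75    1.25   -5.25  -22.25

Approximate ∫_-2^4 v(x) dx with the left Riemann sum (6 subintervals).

13.5

Δx = 1.
Sum = 1·[12.25 + 2.75 + 0.75 + 1.75 + 1.25 + (-5.25)] = 13.5.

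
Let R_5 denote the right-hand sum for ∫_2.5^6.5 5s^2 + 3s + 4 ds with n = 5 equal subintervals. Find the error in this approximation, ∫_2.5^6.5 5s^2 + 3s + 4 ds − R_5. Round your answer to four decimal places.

Exact integral: ∫_2.5^6.5 f(s) ds ≈ 501.666667.
R_5 = 580.6.
Error ≈ 501.666667 − 580.6 ≈ -78.9333.

-78.9333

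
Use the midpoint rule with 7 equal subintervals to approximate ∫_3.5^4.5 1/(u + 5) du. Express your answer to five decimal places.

Δu = (4.5 − 3.5)/7 = 1/7.
Midpoints: 25/7, 26/7, 27/7, 4, 29/7, 30/7, 31/7.
f(25/7) = 7/60, f(26/7) = 7/61, f(27/7) = 7/62, f(4) = 1/9, f(29/7) = 0.109375, f(30/7) = 7/65, f(31/7) = 7/66.
Sum = Δu · [f(25/7) + f(26/7) + f(27/7) + ...].
Sum ≈ 0.11122.

0.11122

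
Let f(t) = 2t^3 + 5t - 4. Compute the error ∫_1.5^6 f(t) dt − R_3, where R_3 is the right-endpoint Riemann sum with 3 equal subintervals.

Exact integral: ∫_1.5^6 f(t) dt = 711.84375.
R_3 = 1085.625.
Error = 711.84375 − 1085.625 = -373.78125.

-373.78125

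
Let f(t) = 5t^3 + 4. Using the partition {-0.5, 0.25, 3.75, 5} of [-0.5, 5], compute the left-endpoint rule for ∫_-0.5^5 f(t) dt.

Subinterval widths: 0.75, 3.5, 1.25.
Left endpoints: -0.5, 0.25, 3.75.
f(-0.5) = 3.375, f(0.25) = 4.078125, f(3.75) = 267.671875.
Sum = Σ Δt_i · f(t_i).
Sum = 351.39453125.

351.39453125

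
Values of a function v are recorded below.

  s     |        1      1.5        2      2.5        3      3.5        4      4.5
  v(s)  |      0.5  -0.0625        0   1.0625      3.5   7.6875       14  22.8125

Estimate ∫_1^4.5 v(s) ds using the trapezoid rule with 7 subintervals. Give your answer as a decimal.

Δs = 0.5.
T_7 = (0.5/2)·[0.5 + 2·(-0.0625) + 2·0 + 2·1.0625 + 2·3.5 + 2·7.6875 + 2·14 + 22.8125] = 18.921875.

18.921875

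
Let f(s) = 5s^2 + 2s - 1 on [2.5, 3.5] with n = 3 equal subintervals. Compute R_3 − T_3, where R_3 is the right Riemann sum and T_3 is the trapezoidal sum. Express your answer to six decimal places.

R_3 ≈ 55.84259259.
T_3 ≈ 50.50925926.
R_3 − T_3 ≈ 5.333333.

5.333333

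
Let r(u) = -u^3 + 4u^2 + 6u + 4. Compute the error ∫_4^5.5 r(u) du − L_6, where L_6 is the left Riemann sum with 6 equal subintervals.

-4.38671875

Exact integral: ∫_4^5.5 r(u) du = 20.484375.
L_6 = 24.87109375.
Error = 20.484375 − 24.87109375 = -4.38671875.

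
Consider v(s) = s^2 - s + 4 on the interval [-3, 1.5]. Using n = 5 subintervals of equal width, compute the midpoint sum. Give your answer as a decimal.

Δs = (1.5 − (-3))/5 = 0.9.
Midpoints: -2.55, -1.65, -0.75, 0.15, 1.05.
v(-2.55) = 13.0525, v(-1.65) = 8.3725, v(-0.75) = 5.3125, v(0.15) = 3.8725, v(1.05) = 4.0525.
Sum = Δs · [v(-2.55) + v(-1.65) + v(-0.75) + v(0.15) + v(1.05)].
Sum = 31.19625.

31.19625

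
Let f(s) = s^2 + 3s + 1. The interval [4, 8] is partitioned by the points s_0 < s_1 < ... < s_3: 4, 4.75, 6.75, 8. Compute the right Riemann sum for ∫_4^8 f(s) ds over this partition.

273.234375

Subinterval widths: 0.75, 2, 1.25.
Right endpoints: 4.75, 6.75, 8.
f(4.75) = 37.8125, f(6.75) = 66.8125, f(8) = 89.
Sum = Σ Δs_i · f(s_i).
Sum = 273.234375.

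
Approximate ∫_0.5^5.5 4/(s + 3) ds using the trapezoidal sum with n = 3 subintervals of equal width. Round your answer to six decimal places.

Δs = (5.5 − 0.5)/3 = 5/3.
f(0.5) = 8/7, f(13/6) = 24/31, f(23/6) = 24/41, f(5.5) = 8/17.
T_3 = (Δs/2)·[f(s_0) + 2f(s_1) + 2f(s_2) + f(s_3)].
Sum ≈ 3.610470.

3.610470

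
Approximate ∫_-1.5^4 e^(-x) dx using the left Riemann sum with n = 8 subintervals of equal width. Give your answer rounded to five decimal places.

6.17209

Δx = (4 − (-1.5))/8 = 0.6875.
Left endpoints: -1.5, -0.8125, -0.125, 0.5625, 1.25, 1.9375, 2.625, 3.3125.
f(-1.5) ≈ 4.48169, f(-0.8125) ≈ 2.25353, f(-0.125) ≈ 1.13315, f(0.5625) ≈ 0.56978, f(1.25) ≈ 0.28650, f(1.9375) ≈ 0.14406, f(2.625) ≈ 0.07244, f(3.3125) ≈ 0.03642.
Sum = Δx · [f(-1.5) + f(-0.8125) + f(-0.125) + ...].
Sum ≈ 6.17209.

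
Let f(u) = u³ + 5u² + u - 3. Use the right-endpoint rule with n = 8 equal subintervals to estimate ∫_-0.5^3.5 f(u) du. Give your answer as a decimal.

131.5

Δu = (3.5 − (-0.5))/8 = 0.5.
Right endpoints: 0, 0.5, 1, 1.5, 2, 2.5, 3, 3.5.
f(0) = -3, f(0.5) = -1.125, f(1) = 4, f(1.5) = 13.125, f(2) = 27, f(2.5) = 46.375, f(3) = 72, f(3.5) = 104.625.
Sum = Δu · [f(0) + f(0.5) + f(1) + ...].
Sum = 131.5.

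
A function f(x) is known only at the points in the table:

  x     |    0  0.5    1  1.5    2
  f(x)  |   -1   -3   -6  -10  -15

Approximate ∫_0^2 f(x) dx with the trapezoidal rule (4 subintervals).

Δx = 0.5.
T_4 = (0.5/2)·[(-1) + 2·(-3) + 2·(-6) + 2·(-10) + (-15)] = -13.5.

-13.5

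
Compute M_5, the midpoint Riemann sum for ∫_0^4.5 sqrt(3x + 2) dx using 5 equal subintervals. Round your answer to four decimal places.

12.9541

Δx = (4.5 − 0)/5 = 0.9.
Midpoints: 0.45, 1.35, 2.25, 3.15, 4.05.
f(0.45) ≈ 1.8303, f(1.35) ≈ 2.4597, f(2.25) ≈ 2.9580, f(3.15) ≈ 3.3838, f(4.05) ≈ 3.7616.
Sum = Δx · [f(0.45) + f(1.35) + f(2.25) + f(3.15) + f(4.05)].
Sum ≈ 12.9541.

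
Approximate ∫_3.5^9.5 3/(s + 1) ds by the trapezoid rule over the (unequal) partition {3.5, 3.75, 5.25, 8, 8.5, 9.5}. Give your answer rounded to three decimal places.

2.577

Subinterval widths: 0.25, 1.5, 2.75, 0.5, 1.
f(3.5) = 2/3, f(3.75) = 12/19, f(5.25) = 0.48, f(8) = 1/3, f(8.5) = 6/19, f(9.5) = 2/7.
On each subinterval the trapezoid contributes (Δs_i/2)·[f(s_{i-1}) + f(s_i)].
Sum ≈ 2.577.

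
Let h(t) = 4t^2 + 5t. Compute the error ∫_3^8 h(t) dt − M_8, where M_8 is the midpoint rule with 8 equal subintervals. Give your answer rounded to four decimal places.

Exact integral: ∫_3^8 h(t) dt ≈ 784.166667.
M_8 = 783.515625.
Error ≈ 784.166667 − 783.515625 ≈ 0.6510.

0.6510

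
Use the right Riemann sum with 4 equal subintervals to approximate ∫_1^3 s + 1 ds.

Δs = (3 − 1)/4 = 0.5.
Right endpoints: 1.5, 2, 2.5, 3.
f(1.5) = 2.5, f(2) = 3, f(2.5) = 3.5, f(3) = 4.
Sum = Δs · [f(1.5) + f(2) + f(2.5) + f(3)].
Sum = 6.5.

6.5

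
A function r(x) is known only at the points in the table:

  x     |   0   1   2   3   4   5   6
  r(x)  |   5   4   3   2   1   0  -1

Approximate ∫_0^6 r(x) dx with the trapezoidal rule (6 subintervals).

Δx = 1.
T_6 = (1/2)·[5 + 2·4 + 2·3 + 2·2 + 2·1 + 2·0 + (-1)] = 12.

12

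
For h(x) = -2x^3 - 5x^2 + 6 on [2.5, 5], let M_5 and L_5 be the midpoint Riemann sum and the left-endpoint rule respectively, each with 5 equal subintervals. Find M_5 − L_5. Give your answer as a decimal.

M_5 = -458.828125.
L_5 = -385.
M_5 − L_5 = -73.828125.

-73.828125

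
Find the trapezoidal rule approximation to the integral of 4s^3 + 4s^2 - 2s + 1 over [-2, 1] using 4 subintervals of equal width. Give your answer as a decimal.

Δs = (1 − (-2))/4 = 0.75.
f(-2) = -11, f(-1.25) = 1.9375, f(-0.5) = 2.5, f(0.25) = 0.8125, f(1) = 7.
T_4 = (Δs/2)·[f(s_0) + 2f(s_1) + 2f(s_2) + 2f(s_3) + f(s_4)].
Sum = 2.4375.

2.4375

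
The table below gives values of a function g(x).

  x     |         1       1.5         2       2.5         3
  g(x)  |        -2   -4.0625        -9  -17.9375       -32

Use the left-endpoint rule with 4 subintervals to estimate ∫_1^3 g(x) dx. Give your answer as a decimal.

Δx = 0.5.
Sum = 0.5·[(-2) + (-4.0625) + (-9) + (-17.9375)] = -16.5.

-16.5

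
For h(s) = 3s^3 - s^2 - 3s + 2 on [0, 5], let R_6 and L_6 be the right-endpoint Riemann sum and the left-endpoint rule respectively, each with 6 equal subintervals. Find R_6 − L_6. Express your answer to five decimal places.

279.16667

R_6 ≈ 551.6087963.
L_6 ≈ 272.4421296.
R_6 − L_6 ≈ 279.16667.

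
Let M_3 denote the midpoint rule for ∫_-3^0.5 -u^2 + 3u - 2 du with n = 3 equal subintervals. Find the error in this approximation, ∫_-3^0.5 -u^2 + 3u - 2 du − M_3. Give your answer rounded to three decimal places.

Exact integral: ∫_-3^0.5 f(u) du ≈ -29.16667.
M_3 ≈ -28.76968.
Error ≈ -29.16667 − (-28.76968) ≈ -0.397.

-0.397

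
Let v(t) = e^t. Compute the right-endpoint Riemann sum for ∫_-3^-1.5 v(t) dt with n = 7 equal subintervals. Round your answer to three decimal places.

0.193

Δt = (-1.5 − (-3))/7 = 3/14.
Right endpoints: -39/14, -18/7, -33/14, -15/7, -27/14, -12/7, -1.5.
v(-39/14) ≈ 0.062, v(-18/7) ≈ 0.076, v(-33/14) ≈ 0.095, v(-15/7) ≈ 0.117, v(-27/14) ≈ 0.145, v(-12/7) ≈ 0.180, v(-1.5) ≈ 0.223.
Sum = Δt · [v(-39/14) + v(-18/7) + v(-33/14) + ...].
Sum ≈ 0.193.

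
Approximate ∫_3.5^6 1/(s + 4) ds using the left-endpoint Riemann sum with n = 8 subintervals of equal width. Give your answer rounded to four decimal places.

Δs = (6 − 3.5)/8 = 0.3125.
Left endpoints: 3.5, 3.8125, 4.125, 4.4375, 4.75, 5.0625, 5.375, 5.6875.
f(3.5) = 2/15, f(3.8125) = 0.128, f(4.125) = 8/65, f(4.4375) = 16/135, f(4.75) = 4/35, f(5.0625) = 16/145, f(5.375) = 8/75, f(5.6875) = 16/155.
Sum = Δs · [f(3.5) + f(3.8125) + f(4.125) + ...].
Sum ≈ 0.2930.

0.2930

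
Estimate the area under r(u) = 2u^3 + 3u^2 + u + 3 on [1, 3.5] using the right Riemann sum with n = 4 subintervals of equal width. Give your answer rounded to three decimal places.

169.717

Δu = (3.5 − 1)/4 = 0.625.
Right endpoints: 1.625, 2.25, 2.875, 3.5.
r(1.625) = 21.12890625, r(2.25) = 43.21875, r(2.875) = 78.19921875, r(3.5) = 129.
Sum = Δu · [r(1.625) + r(2.25) + r(2.875) + r(3.5)].
Sum ≈ 169.717.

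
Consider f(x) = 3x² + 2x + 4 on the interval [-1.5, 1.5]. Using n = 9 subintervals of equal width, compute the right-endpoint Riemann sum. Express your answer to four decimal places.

Δx = (1.5 − (-1.5))/9 = 1/3.
Right endpoints: -7/6, -5/6, -0.5, -1/6, 1/6, 0.5, 5/6, 7/6, 1.5.
f(-7/6) = 5.75, f(-5/6) = 53/12, f(-0.5) = 3.75, f(-1/6) = 3.75, f(1/6) = 53/12, f(0.5) = 5.75, f(5/6) = 7.75, f(7/6) = 125/12, f(1.5) = 13.75.
Sum = Δx · [f(-7/6) + f(-5/6) + f(-0.5) + ...].
Sum ≈ 19.9167.

19.9167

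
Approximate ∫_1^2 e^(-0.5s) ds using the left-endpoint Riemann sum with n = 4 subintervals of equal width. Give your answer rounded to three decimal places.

0.508

Δs = (2 − 1)/4 = 0.25.
Left endpoints: 1, 1.25, 1.5, 1.75.
f(1) ≈ 0.607, f(1.25) ≈ 0.535, f(1.5) ≈ 0.472, f(1.75) ≈ 0.417.
Sum = Δs · [f(1) + f(1.25) + f(1.5) + f(1.75)].
Sum ≈ 0.508.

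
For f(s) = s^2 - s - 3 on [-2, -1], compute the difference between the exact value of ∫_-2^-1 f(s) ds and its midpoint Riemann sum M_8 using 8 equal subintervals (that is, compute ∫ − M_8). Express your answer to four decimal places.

0.0013

Exact integral: ∫_-2^-1 f(s) ds ≈ 0.833333.
M_8 = 0.83203125.
Error ≈ 0.833333 − 0.83203125 ≈ 0.0013.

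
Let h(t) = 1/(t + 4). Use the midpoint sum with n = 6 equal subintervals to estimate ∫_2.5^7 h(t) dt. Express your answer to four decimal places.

0.5257

Δt = (7 − 2.5)/6 = 0.75.
Midpoints: 2.875, 3.625, 4.375, 5.125, 5.875, 6.625.
h(2.875) = 8/55, h(3.625) = 8/61, h(4.375) = 8/67, h(5.125) = 8/73, h(5.875) = 8/79, h(6.625) = 8/85.
Sum = Δt · [h(2.875) + h(3.625) + h(4.375) + ...].
Sum ≈ 0.5257.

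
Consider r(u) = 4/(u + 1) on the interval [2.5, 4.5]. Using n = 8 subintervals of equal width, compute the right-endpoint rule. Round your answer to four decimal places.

Δu = (4.5 − 2.5)/8 = 0.25.
Right endpoints: 2.75, 3, 3.25, 3.5, 3.75, 4, 4.25, 4.5.
r(2.75) = 16/15, r(3) = 1, r(3.25) = 16/17, r(3.5) = 8/9, r(3.75) = 16/19, r(4) = 0.8, r(4.25) = 16/21, r(4.5) = 8/11.
Sum = Δu · [r(2.75) + r(3) + r(3.25) + ...].
Sum ≈ 1.7570.

1.7570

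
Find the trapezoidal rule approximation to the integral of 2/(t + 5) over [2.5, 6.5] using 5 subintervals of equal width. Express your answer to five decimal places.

Δt = (6.5 − 2.5)/5 = 0.8.
f(2.5) = 4/15, f(3.3) = 20/83, f(4.1) = 20/91, f(4.9) = 20/99, f(5.7) = 20/107, f(6.5) = 4/23.
T_5 = (Δt/2)·[f(t_0) + 2f(t_1) + ... + 2f(t_{4}) + f(t_5)].
Sum ≈ 0.85598.

0.85598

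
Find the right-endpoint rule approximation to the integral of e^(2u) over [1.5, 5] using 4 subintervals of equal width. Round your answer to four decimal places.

Δu = (5 − 1.5)/4 = 0.875.
Right endpoints: 2.375, 3.25, 4.125, 5.
f(2.375) ≈ 115.5843, f(3.25) ≈ 665.1416, f(4.125) ≈ 3827.6258, f(5) ≈ 22026.4658.
Sum = Δu · [f(2.375) + f(3.25) + f(4.125) + f(5)].
Sum ≈ 23305.4653.

23305.4653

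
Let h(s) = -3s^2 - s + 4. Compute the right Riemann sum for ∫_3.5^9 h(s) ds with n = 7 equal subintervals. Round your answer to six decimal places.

-783.385204

Δs = (9 − 3.5)/7 = 11/14.
Right endpoints: 30/7, 71/14, 41/7, 93/14, 52/7, 115/14, 9.
h(30/7) = -2714/49, h(71/14) = -15333/196, h(41/7) = -5134/49, h(93/14) = -26465/196, h(52/7) = -8280/49, h(115/14) = -40501/196, h(9) = -248.
Sum = Δs · [h(30/7) + h(71/14) + h(41/7) + ...].
Sum ≈ -783.385204.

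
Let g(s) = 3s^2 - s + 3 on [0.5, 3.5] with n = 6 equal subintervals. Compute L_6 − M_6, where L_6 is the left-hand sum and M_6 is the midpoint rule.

L_6 = 37.875.
M_6 = 45.5625.
L_6 − M_6 = -7.6875.

-7.6875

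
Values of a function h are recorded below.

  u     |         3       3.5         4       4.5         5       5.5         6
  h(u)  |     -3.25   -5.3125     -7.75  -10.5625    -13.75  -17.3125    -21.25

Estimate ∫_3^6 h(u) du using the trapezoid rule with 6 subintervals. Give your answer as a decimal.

-33.46875

Δu = 0.5.
T_6 = (0.5/2)·[(-3.25) + 2·(-5.3125) + 2·(-7.75) + 2·(-10.5625) + 2·(-13.75) + 2·(-17.3125) + (-21.25)] = -33.46875.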